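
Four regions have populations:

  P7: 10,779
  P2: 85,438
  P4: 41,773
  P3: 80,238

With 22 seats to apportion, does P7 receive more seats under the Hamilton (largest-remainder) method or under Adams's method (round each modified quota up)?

Hamilton: P7 1, P2 9, P4 4, P3 8.
Adams: P7 2, P2 8, P4 4, P3 8.
P7 gets 1 under Hamilton and 2 under Adams.

Adams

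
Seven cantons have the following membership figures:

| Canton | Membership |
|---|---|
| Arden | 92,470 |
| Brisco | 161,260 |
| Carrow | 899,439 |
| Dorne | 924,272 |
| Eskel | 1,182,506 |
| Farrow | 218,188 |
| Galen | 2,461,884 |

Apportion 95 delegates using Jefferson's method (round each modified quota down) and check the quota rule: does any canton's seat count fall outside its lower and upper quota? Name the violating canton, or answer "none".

Standard quotas: Arden 1.479, Brisco 2.579, Carrow 14.385, Dorne 14.782, Eskel 18.912, Farrow 3.490, Galen 39.373.
Jefferson allocation: Arden 1, Brisco 2, Carrow 14, Dorne 15, Eskel 19, Farrow 3, Galen 41.
Galen has quota 39.373 (lower 39, upper 40) but receives 41 — outside the quota interval.

Galen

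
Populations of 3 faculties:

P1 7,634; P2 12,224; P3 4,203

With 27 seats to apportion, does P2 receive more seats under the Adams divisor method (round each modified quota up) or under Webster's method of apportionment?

Webster

Adams: P1 9, P2 13, P3 5.
Webster: P1 8, P2 14, P3 5.
P2 gets 13 under Adams and 14 under Webster.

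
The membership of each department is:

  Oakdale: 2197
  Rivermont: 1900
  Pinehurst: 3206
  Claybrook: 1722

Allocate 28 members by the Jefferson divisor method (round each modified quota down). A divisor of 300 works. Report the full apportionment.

Oakdale 7, Rivermont 6, Pinehurst 10, Claybrook 5

With modified divisor 300: modified quotas Oakdale 7.323, Rivermont 6.333, Pinehurst 10.687, Claybrook 5.740.
Rounding down: Oakdale 7, Rivermont 6, Pinehurst 10, Claybrook 5 (total 28).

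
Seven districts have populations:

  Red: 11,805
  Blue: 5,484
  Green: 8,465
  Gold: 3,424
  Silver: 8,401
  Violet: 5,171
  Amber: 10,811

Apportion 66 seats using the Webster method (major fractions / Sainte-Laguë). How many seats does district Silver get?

Standard divisor 53561/66 ≈ 811.53; standard quotas: Red 14.547, Blue 6.758, Green 10.431, Gold 4.219, Silver 10.352, Violet 6.372, Amber 13.322.
Rounding to the nearest integer gives 15, 7, 10, 4, 10, 6, 13 = 65 seats, so the divisor must be adjusted.
With modified divisor 804: modified quotas Red 14.683, Blue 6.821, Green 10.529, Gold 4.259, Silver 10.449, Violet 6.432, Amber 13.447.
Rounding to the nearest integer: Red 15, Blue 7, Green 11, Gold 4, Silver 10, Violet 6, Amber 13 (total 66).
Silver receives 10.

10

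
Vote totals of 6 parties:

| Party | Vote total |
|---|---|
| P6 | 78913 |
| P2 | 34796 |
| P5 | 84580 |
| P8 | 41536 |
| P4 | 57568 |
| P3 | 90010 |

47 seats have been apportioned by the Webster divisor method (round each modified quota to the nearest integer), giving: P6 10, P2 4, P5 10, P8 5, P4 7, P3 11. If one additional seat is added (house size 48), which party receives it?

Priority for the next seat is population ÷ (current seats + 0.5).
Priorities: P6 7515.524, P2 7732.444, P5 8055.238, P8 7552.000, P4 7675.733, P3 7826.957.
Highest priority: P5.

P5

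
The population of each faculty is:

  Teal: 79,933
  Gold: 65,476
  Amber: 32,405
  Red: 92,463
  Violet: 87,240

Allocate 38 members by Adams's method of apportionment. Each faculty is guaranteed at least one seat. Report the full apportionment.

Standard divisor 357517/38 ≈ 9408.342; standard quotas: Teal 8.496, Gold 6.959, Amber 3.444, Red 9.828, Violet 9.273.
Rounding up gives 9, 7, 4, 10, 10 = 40 seats, so the divisor must be adjusted.
With modified divisor 10100: modified quotas Teal 7.914, Gold 6.483, Amber 3.208, Red 9.155, Violet 8.638.
Rounding up: Teal 8, Gold 7, Amber 4, Red 10, Violet 9 (total 38).

Teal 8; Gold 7; Amber 4; Red 10; Violet 9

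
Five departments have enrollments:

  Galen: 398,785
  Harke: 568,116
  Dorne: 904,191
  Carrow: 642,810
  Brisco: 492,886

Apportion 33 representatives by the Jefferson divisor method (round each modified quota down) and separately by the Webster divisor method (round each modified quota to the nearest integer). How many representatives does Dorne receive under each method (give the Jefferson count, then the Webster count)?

11 and 10

Jefferson: Galen 4, Harke 6, Dorne 11, Carrow 7, Brisco 5.
Webster: Galen 4, Harke 6, Dorne 10, Carrow 7, Brisco 6.
Dorne gets 11 under Jefferson and 10 under Webster.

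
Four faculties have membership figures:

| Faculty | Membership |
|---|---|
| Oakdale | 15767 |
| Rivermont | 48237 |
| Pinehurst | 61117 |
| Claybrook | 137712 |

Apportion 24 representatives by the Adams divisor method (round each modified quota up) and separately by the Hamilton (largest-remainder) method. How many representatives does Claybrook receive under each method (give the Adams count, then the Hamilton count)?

Adams: Oakdale 2, Rivermont 4, Pinehurst 6, Claybrook 12.
Hamilton: Oakdale 1, Rivermont 4, Pinehurst 6, Claybrook 13.
Claybrook gets 12 under Adams and 13 under Hamilton.

12 and 13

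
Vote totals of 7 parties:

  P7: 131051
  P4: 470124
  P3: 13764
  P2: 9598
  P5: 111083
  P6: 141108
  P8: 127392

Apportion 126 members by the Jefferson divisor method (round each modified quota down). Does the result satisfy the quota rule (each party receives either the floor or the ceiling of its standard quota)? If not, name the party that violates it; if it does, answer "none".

Standard quotas: P7 16.445, P4 58.993, P3 1.727, P2 1.204, P5 13.939, P6 17.707, P8 15.986.
Jefferson allocation: P7 16, P4 60, P3 1, P2 1, P5 14, P6 18, P8 16.
P4 has quota 58.993 (lower 58, upper 59) but receives 60 — outside the quota interval.

P4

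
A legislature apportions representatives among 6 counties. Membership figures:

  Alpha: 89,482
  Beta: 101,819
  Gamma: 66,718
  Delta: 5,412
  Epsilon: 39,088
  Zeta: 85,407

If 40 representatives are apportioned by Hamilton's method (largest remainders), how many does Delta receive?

The standard divisor is 387926/40 ≈ 9698.15.
Standard quotas: Alpha 9.2267, Beta 10.4988, Gamma 6.8795, Delta 0.5580, Epsilon 4.0305, Zeta 8.8065.
Lower quotas: Alpha 9, Beta 10, Gamma 6, Delta 0, Epsilon 4, Zeta 8 (sum 37, leaving 3 seats).
Remainders in descending order: Gamma 0.8795, Zeta 0.8065, Delta 0.5580, Beta 0.4988, Alpha 0.2267, Epsilon 0.0305.
The surplus seats go to Gamma, Zeta, Delta.
Delta receives 1.

1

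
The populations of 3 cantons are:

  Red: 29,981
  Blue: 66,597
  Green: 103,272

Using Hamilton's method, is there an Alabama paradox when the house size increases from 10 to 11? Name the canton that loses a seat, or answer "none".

At 10 seats: Red 2, Blue 3, Green 5.
At 11 seats: Red 1, Blue 4, Green 6.
Red drops from 2 to 1.

Red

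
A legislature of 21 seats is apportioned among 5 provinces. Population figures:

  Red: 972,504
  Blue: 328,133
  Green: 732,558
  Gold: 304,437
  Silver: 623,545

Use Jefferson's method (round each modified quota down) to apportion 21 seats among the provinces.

Red 7; Blue 2; Green 5; Gold 2; Silver 5

Standard divisor 2961177/21 ≈ 141008.429; standard quotas: Red 6.897, Blue 2.327, Green 5.195, Gold 2.159, Silver 4.422.
Rounding down gives 6, 2, 5, 2, 4 = 19 seats, so the divisor must be adjusted.
With modified divisor 123400: modified quotas Red 7.881, Blue 2.659, Green 5.936, Gold 2.467, Silver 5.053.
Rounding down: Red 7, Blue 2, Green 5, Gold 2, Silver 5 (total 21).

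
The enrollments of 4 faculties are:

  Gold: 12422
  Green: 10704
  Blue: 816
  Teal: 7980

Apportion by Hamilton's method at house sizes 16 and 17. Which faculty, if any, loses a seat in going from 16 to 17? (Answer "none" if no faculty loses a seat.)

Blue

At 16 seats: Gold 6, Green 5, Blue 1, Teal 4.
At 17 seats: Gold 7, Green 6, Blue 0, Teal 4.
Blue drops from 1 to 0.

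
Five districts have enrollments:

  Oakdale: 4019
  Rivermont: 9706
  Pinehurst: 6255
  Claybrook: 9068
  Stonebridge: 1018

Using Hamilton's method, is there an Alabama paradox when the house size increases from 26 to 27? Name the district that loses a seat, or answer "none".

Oakdale

At 26 seats: Oakdale 4, Rivermont 8, Pinehurst 5, Claybrook 8, Stonebridge 1.
At 27 seats: Oakdale 3, Rivermont 9, Pinehurst 6, Claybrook 8, Stonebridge 1.
Oakdale drops from 4 to 3.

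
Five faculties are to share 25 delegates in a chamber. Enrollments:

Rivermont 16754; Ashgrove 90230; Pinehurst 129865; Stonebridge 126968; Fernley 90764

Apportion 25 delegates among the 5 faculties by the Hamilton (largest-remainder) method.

Standard divisor: 454581 ÷ 25 ≈ 18183.24.
Standard quotas: Rivermont 0.9214, Ashgrove 4.9623, Pinehurst 7.1420, Stonebridge 6.9827, Fernley 4.9916.
Lower quotas: Rivermont 0, Ashgrove 4, Pinehurst 7, Stonebridge 6, Fernley 4 (sum 21, leaving 4 seats).
Remainders in descending order: Fernley 0.9916, Stonebridge 0.9827, Ashgrove 0.9623, Rivermont 0.9214, Pinehurst 0.1420.
The surplus seats go to Fernley, Stonebridge, Ashgrove, Rivermont.

Rivermont 1; Ashgrove 5; Pinehurst 7; Stonebridge 7; Fernley 5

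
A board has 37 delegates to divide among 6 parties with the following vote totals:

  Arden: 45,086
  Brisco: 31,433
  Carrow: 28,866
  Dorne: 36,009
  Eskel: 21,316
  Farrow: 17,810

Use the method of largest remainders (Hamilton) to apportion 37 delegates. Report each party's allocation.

Standard divisor: 180520 ÷ 37 ≈ 4878.919.
Standard quotas: Arden 9.2410, Brisco 6.4426, Carrow 5.9165, Dorne 7.3805, Eskel 4.3690, Farrow 3.6504.
Lower quotas: Arden 9, Brisco 6, Carrow 5, Dorne 7, Eskel 4, Farrow 3 (sum 34, leaving 3 seats).
Remainders in descending order: Carrow 0.9165, Farrow 0.6504, Brisco 0.4426, Dorne 0.3805, Eskel 0.3690, Arden 0.2410.
Largest remainders: Carrow, Farrow, Brisco receive the extra seats.

Arden 9, Brisco 7, Carrow 6, Dorne 7, Eskel 4, Farrow 4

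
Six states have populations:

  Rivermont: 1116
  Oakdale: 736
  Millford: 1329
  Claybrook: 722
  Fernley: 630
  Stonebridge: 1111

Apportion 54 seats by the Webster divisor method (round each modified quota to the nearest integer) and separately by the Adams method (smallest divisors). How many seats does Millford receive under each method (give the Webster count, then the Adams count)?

13 and 12

Webster: Rivermont 11, Oakdale 7, Millford 13, Claybrook 7, Fernley 6, Stonebridge 10.
Adams: Rivermont 11, Oakdale 7, Millford 12, Claybrook 7, Fernley 6, Stonebridge 11.
Millford gets 13 under Webster and 12 under Adams.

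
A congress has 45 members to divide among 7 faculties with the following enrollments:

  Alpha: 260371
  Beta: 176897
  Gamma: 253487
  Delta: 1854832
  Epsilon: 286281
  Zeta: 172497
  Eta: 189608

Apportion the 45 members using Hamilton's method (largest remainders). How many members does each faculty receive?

Alpha 4, Beta 2, Gamma 4, Delta 26, Epsilon 4, Zeta 2, Eta 3

The standard divisor is 3193973/45 ≈ 70977.178.
Standard quotas: Alpha 3.6684, Beta 2.4923, Gamma 3.5714, Delta 26.1328, Epsilon 4.0334, Zeta 2.4303, Eta 2.6714.
Lower quotas: Alpha 3, Beta 2, Gamma 3, Delta 26, Epsilon 4, Zeta 2, Eta 2 (sum 42, leaving 3 seats).
Remainders in descending order: Eta 0.6714, Alpha 0.6684, Gamma 0.5714, Beta 0.4923, Zeta 0.4303, Delta 0.1328, Epsilon 0.0334.
The surplus seats go to Eta, Alpha, Gamma.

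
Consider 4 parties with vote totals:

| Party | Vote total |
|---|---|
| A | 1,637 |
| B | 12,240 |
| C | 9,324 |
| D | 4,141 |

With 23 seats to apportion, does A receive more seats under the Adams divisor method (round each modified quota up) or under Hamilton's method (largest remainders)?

Adams: A 2, B 10, C 7, D 4.
Hamilton: A 1, B 10, C 8, D 4.
A gets 2 under Adams and 1 under Hamilton.

Adams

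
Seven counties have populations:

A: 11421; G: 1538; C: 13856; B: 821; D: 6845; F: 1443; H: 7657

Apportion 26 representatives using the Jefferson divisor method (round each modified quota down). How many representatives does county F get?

0

Standard divisor 43581/26 ≈ 1676.192; standard quotas: A 6.814, G 0.918, C 8.266, B 0.490, D 4.084, F 0.861, H 4.568.
Rounding down gives 6, 0, 8, 0, 4, 0, 4 = 22 seats, so the divisor must be adjusted.
With modified divisor 1500: modified quotas A 7.614, G 1.025, C 9.237, B 0.547, D 4.563, F 0.962, H 5.105.
Rounding down: A 7, G 1, C 9, B 0, D 4, F 0, H 5 (total 26).
F receives 0.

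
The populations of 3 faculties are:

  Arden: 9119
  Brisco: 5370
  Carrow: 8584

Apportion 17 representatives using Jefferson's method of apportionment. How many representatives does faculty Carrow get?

Standard divisor 23073/17 ≈ 1357.235; standard quotas: Arden 6.719, Brisco 3.957, Carrow 6.325.
Rounding down gives 6, 3, 6 = 15 seats, so the divisor must be adjusted.
With modified divisor 1260: modified quotas Arden 7.237, Brisco 4.262, Carrow 6.813.
Rounding down: Arden 7, Brisco 4, Carrow 6 (total 17).
Carrow receives 6.

6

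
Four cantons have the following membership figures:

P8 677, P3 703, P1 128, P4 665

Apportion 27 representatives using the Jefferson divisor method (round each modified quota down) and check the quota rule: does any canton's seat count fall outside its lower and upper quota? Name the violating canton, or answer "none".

none

Standard quotas: P8 8.412, P3 8.735, P1 1.590, P4 8.263.
Jefferson allocation: P8 9, P3 9, P1 1, P4 8.
Every allocation lies between the lower and upper quota.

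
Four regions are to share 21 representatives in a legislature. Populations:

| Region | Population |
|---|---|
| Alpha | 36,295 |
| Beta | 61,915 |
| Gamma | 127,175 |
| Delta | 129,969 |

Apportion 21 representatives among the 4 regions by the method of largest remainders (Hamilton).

Total 355354; standard divisor 355354/21 ≈ 16921.619.
Standard quotas: Alpha 2.1449, Beta 3.6589, Gamma 7.5155, Delta 7.6806.
Lower quotas: Alpha 2, Beta 3, Gamma 7, Delta 7 (sum 19, leaving 2 seats).
Remainders in descending order: Delta 0.6806, Beta 0.6589, Gamma 0.5155, Alpha 0.1449.
The surplus seats go to Delta, Beta.

Alpha 2, Beta 4, Gamma 7, Delta 8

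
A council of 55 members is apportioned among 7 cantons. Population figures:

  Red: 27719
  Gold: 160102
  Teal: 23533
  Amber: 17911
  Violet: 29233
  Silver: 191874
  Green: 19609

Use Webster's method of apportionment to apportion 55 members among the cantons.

Red: 3, Gold: 19, Teal: 3, Amber: 2, Violet: 3, Silver: 23, Green: 2

Standard divisor 469981/55 ≈ 8545.109; standard quotas: Red 3.244, Gold 18.736, Teal 2.754, Amber 2.096, Violet 3.421, Silver 22.454, Green 2.295.
Rounding to the nearest integer gives 3, 19, 3, 2, 3, 22, 2 = 54 seats, so the divisor must be adjusted.
With modified divisor 8440: modified quotas Red 3.284, Gold 18.969, Teal 2.788, Amber 2.122, Violet 3.464, Silver 22.734, Green 2.323.
Rounding to the nearest integer: Red 3, Gold 19, Teal 3, Amber 2, Violet 3, Silver 23, Green 2 (total 55).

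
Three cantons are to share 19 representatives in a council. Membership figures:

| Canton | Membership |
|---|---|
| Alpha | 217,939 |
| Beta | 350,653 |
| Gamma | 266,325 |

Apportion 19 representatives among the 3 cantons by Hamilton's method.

The standard divisor is 834917/19 = 43943.
Standard quotas: Alpha 4.9596, Beta 7.9797, Gamma 6.0607.
Lower quotas: Alpha 4, Beta 7, Gamma 6 (sum 17, leaving 2 seats).
Remainders in descending order: Beta 0.9797, Alpha 0.9596, Gamma 0.0607.
The surplus seats go to Beta, Alpha.

Alpha=5, Beta=8, Gamma=6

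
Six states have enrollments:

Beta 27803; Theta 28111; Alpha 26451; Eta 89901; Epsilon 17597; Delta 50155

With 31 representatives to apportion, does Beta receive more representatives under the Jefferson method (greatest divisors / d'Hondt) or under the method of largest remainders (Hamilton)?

Jefferson: Beta 3, Theta 4, Alpha 3, Eta 12, Epsilon 2, Delta 7.
Hamilton: Beta 4, Theta 4, Alpha 3, Eta 12, Epsilon 2, Delta 6.
Beta gets 3 under Jefferson and 4 under Hamilton.

Hamilton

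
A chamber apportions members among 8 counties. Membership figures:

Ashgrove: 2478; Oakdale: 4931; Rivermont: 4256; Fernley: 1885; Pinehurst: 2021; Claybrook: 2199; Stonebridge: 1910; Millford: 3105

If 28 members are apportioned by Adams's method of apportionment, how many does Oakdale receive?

Standard divisor 22785/28 ≈ 813.75; standard quotas: Ashgrove 3.045, Oakdale 6.060, Rivermont 5.230, Fernley 2.316, Pinehurst 2.484, Claybrook 2.702, Stonebridge 2.347, Millford 3.816.
Rounding up gives 4, 7, 6, 3, 3, 3, 3, 4 = 33 seats, so the divisor must be adjusted.
With modified divisor 970: modified quotas Ashgrove 2.555, Oakdale 5.084, Rivermont 4.388, Fernley 1.943, Pinehurst 2.084, Claybrook 2.267, Stonebridge 1.969, Millford 3.201.
Rounding up: Ashgrove 3, Oakdale 6, Rivermont 5, Fernley 2, Pinehurst 3, Claybrook 3, Stonebridge 2, Millford 4 (total 28).
Oakdale receives 6.

6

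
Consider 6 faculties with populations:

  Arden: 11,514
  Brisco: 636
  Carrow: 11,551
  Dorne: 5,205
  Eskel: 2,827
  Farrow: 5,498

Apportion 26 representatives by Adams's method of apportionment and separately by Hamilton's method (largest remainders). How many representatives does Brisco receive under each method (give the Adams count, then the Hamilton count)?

Adams: Arden 7, Brisco 1, Carrow 8, Dorne 4, Eskel 2, Farrow 4.
Hamilton: Arden 8, Brisco 0, Carrow 8, Dorne 4, Eskel 2, Farrow 4.
Brisco gets 1 under Adams and 0 under Hamilton.

1 and 0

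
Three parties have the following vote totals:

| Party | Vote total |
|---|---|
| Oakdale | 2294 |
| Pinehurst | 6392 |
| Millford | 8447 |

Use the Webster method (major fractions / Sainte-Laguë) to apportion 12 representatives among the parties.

Oakdale: 2, Pinehurst: 4, Millford: 6

Standard divisor 17133/12 ≈ 1427.75; standard quotas: Oakdale 1.607, Pinehurst 4.477, Millford 5.916.
Rounding to the nearest integer gives Oakdale 2, Pinehurst 4, Millford 6 — total 12, matching the house size, so no adjustment is needed.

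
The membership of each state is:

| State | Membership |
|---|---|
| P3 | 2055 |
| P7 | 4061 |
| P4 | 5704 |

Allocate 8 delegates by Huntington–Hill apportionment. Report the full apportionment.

P3 1; P7 3; P4 4

With divisor 1550: modified quotas P3 1.326, P7 2.620, P4 3.680.
Geometric-mean thresholds: P3 √(1·2)=1.414, P7 √(2·3)=2.449, P4 √(3·4)=3.464.
Each quota rounded against its threshold gives P3 1, P7 3, P4 4 (total 8).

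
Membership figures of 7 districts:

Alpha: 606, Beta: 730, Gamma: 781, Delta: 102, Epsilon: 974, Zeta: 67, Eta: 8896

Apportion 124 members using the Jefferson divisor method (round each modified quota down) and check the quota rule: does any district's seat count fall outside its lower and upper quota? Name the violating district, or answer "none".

Standard quotas: Alpha 6.182, Beta 7.447, Gamma 7.967, Delta 1.040, Epsilon 9.936, Zeta 0.683, Eta 90.746.
Jefferson allocation: Alpha 6, Beta 7, Gamma 8, Delta 1, Epsilon 10, Zeta 0, Eta 92.
Eta has quota 90.746 (lower 90, upper 91) but receives 92 — outside the quota interval.

Eta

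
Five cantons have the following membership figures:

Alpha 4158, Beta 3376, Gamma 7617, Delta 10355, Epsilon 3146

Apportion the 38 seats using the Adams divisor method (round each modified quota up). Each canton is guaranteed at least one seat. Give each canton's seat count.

Standard divisor 28652/38 ≈ 754; standard quotas: Alpha 5.515, Beta 4.477, Gamma 10.102, Delta 13.733, Epsilon 4.172.
Rounding up gives 6, 5, 11, 14, 5 = 41 seats, so the divisor must be adjusted.
With modified divisor 800: modified quotas Alpha 5.197, Beta 4.220, Gamma 9.521, Delta 12.944, Epsilon 3.933.
Rounding up: Alpha 6, Beta 5, Gamma 10, Delta 13, Epsilon 4 (total 38).

Alpha=6, Beta=5, Gamma=10, Delta=13, Epsilon=4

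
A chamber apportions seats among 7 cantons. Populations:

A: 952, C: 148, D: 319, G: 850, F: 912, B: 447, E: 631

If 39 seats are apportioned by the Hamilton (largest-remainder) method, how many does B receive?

Total 4259; standard divisor 4259/39 ≈ 109.205.
Standard quotas: A 8.718, C 1.355, D 2.921, G 7.784, F 8.351, B 4.093, E 5.778.
Lower quotas: A 8, C 1, D 2, G 7, F 8, B 4, E 5 (sum 35, leaving 4 seats).
Remainders in descending order: D 0.921, G 0.784, E 0.778, A 0.718, C 0.355, F 0.351, B 0.093.
The surplus seats go to D, G, E, A.
B receives 4.

4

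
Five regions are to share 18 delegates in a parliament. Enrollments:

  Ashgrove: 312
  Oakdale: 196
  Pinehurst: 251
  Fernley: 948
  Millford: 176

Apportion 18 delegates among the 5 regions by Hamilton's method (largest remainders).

Ashgrove 3, Oakdale 2, Pinehurst 2, Fernley 9, Millford 2

Total 1883; standard divisor 1883/18 ≈ 104.611.
Standard quotas: Ashgrove 2.982, Oakdale 1.874, Pinehurst 2.399, Fernley 9.062, Millford 1.682.
Lower quotas: Ashgrove 2, Oakdale 1, Pinehurst 2, Fernley 9, Millford 1 (sum 15, leaving 3 seats).
Remainders in descending order: Ashgrove 0.982, Oakdale 0.874, Millford 0.682, Pinehurst 0.399, Fernley 0.062.
The surplus seats go to Ashgrove, Oakdale, Millford.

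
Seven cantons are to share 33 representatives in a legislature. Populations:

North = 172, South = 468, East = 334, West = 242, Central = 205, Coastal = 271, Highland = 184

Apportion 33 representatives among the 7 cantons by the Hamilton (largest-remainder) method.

North: 3, South: 8, East: 6, West: 4, Central: 4, Coastal: 5, Highland: 3

Total 1876; standard divisor 1876/33 ≈ 56.848.
Standard quotas: North 3.026, South 8.232, East 5.875, West 4.257, Central 3.606, Coastal 4.767, Highland 3.237.
Lower quotas: North 3, South 8, East 5, West 4, Central 3, Coastal 4, Highland 3 (sum 30, leaving 3 seats).
Remainders in descending order: East 0.875, Coastal 0.767, Central 0.606, West 0.257, Highland 0.237, South 0.232, North 0.026.
The surplus seats go to East, Coastal, Central.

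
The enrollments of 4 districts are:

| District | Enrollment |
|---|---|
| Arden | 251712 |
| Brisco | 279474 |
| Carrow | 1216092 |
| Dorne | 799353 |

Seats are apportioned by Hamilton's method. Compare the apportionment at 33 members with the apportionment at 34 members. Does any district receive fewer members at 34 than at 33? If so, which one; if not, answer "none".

none

At 33 seats: Arden 3, Brisco 4, Carrow 16, Dorne 10.
At 34 seats: Arden 3, Brisco 4, Carrow 16, Dorne 11.
No district's allocation decreased.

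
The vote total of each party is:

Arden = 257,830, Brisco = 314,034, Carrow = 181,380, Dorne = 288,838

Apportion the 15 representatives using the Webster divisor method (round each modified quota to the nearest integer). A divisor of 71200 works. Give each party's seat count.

With modified divisor 71200: modified quotas Arden 3.621, Brisco 4.411, Carrow 2.547, Dorne 4.057.
Rounding to the nearest integer: Arden 4, Brisco 4, Carrow 3, Dorne 4 (total 15).

Arden=4; Brisco=4; Carrow=3; Dorne=4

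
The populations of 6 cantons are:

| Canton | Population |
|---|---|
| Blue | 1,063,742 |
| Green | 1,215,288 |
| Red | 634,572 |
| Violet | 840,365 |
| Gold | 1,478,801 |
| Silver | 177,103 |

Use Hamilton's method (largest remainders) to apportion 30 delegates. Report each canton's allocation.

Standard divisor: 5409871 ÷ 30 ≈ 180329.033.
Standard quotas: Blue 5.8989, Green 6.7393, Red 3.5190, Violet 4.6602, Gold 8.2006, Silver 0.9821.
Lower quotas: Blue 5, Green 6, Red 3, Violet 4, Gold 8, Silver 0 (sum 26, leaving 4 seats).
Remainders in descending order: Silver 0.9821, Blue 0.8989, Green 0.7393, Violet 0.6602, Red 0.5190, Gold 0.2006.
The surplus seats go to Silver, Blue, Green, Violet.

Blue=6; Green=7; Red=3; Violet=5; Gold=8; Silver=1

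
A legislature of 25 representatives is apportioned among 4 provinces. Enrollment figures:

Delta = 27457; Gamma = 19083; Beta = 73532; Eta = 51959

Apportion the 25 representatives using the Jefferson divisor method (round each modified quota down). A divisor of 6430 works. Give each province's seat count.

Delta=4; Gamma=2; Beta=11; Eta=8

With modified divisor 6430: modified quotas Delta 4.270, Gamma 2.968, Beta 11.436, Eta 8.081.
Rounding down: Delta 4, Gamma 2, Beta 11, Eta 8 (total 25).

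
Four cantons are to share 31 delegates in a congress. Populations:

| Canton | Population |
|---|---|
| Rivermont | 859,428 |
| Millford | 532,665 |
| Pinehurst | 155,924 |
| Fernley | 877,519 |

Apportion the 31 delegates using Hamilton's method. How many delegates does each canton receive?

Standard divisor: 2425536 ÷ 31 ≈ 78243.097.
Standard quotas: Rivermont 10.9841, Millford 6.8078, Pinehurst 1.9928, Fernley 11.2153.
Lower quotas: Rivermont 10, Millford 6, Pinehurst 1, Fernley 11 (sum 28, leaving 3 seats).
Remainders in descending order: Pinehurst 0.9928, Rivermont 0.9841, Millford 0.8078, Fernley 0.2153.
Largest remainders: Pinehurst, Rivermont, Millford receive the extra seats.

Rivermont: 11; Millford: 7; Pinehurst: 2; Fernley: 11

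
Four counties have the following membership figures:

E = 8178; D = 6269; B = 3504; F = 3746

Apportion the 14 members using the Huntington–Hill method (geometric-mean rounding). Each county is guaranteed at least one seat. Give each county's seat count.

With divisor 1511: modified quotas E 5.412, D 4.149, B 2.319, F 2.479.
Geometric-mean thresholds: E √(5·6)=5.477, D √(4·5)=4.472, B √(2·3)=2.449, F √(2·3)=2.449.
Each quota rounded against its threshold gives E 5, D 4, B 2, F 3 (total 14).

E 5, D 4, B 2, F 3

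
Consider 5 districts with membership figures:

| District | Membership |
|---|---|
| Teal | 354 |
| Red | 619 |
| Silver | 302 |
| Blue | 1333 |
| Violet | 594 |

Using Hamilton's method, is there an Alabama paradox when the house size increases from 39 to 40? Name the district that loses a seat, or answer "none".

At 39 seats: Teal 4, Red 8, Silver 4, Blue 16, Violet 7.
At 40 seats: Teal 4, Red 8, Silver 4, Blue 17, Violet 7.
No district's allocation decreased.

none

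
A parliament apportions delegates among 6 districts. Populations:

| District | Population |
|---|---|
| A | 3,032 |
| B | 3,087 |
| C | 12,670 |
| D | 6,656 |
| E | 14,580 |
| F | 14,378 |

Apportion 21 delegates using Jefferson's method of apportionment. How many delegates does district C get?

Standard divisor 54403/21 ≈ 2590.619; standard quotas: A 1.170, B 1.192, C 4.891, D 2.569, E 5.628, F 5.550.
Rounding down gives 1, 1, 4, 2, 5, 5 = 18 seats, so the divisor must be adjusted.
With modified divisor 2300: modified quotas A 1.318, B 1.342, C 5.509, D 2.894, E 6.339, F 6.251.
Rounding down: A 1, B 1, C 5, D 2, E 6, F 6 (total 21).
C receives 5.

5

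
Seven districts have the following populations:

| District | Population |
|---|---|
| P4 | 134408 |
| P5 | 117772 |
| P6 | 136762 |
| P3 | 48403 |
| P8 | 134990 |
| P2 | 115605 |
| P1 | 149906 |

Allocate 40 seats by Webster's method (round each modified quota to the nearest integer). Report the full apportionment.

P4 6, P5 6, P6 7, P3 2, P8 6, P2 6, P1 7

Standard divisor 837846/40 ≈ 20946.15; standard quotas: P4 6.417, P5 5.623, P6 6.529, P3 2.311, P8 6.445, P2 5.519, P1 7.157.
Rounding to the nearest integer gives P4 6, P5 6, P6 7, P3 2, P8 6, P2 6, P1 7 — total 40, matching the house size, so no adjustment is needed.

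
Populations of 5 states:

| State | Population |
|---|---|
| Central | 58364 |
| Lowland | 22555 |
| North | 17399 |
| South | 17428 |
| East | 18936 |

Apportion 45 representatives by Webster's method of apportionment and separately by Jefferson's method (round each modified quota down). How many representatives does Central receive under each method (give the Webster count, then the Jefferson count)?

Webster: Central 19, Lowland 8, North 6, South 6, East 6.
Jefferson: Central 20, Lowland 7, North 6, South 6, East 6.
Central gets 19 under Webster and 20 under Jefferson.

19 and 20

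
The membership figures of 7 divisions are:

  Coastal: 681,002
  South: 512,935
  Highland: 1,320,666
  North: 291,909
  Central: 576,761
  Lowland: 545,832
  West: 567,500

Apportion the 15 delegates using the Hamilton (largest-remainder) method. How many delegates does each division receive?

Standard divisor: 4496605 ÷ 15 ≈ 299773.667.
Standard quotas: Coastal 2.2717, South 1.7111, Highland 4.4055, North 0.9738, Central 1.9240, Lowland 1.8208, West 1.8931.
Lower quotas: Coastal 2, South 1, Highland 4, North 0, Central 1, Lowland 1, West 1 (sum 10, leaving 5 seats).
Remainders in descending order: North 0.9738, Central 0.9240, West 0.8931, Lowland 0.8208, South 0.7111, Highland 0.4055, Coastal 0.2717.
Largest remainders: North, Central, West, Lowland, South receive the extra seats.

Coastal 2, South 2, Highland 4, North 1, Central 2, Lowland 2, West 2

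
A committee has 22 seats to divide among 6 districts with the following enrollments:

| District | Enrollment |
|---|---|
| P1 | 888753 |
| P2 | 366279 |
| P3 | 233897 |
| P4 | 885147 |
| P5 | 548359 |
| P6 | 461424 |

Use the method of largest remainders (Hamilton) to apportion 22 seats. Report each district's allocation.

P1 6; P2 2; P3 1; P4 6; P5 4; P6 3

Total 3383859; standard divisor 3383859/22 ≈ 153811.773.
Standard quotas: P1 5.7782, P2 2.3813, P3 1.5207, P4 5.7547, P5 3.5651, P6 2.9999.
Lower quotas: P1 5, P2 2, P3 1, P4 5, P5 3, P6 2 (sum 18, leaving 4 seats).
Remainders in descending order: P6 0.9999, P1 0.7782, P4 0.7547, P5 0.5651, P3 0.5207, P2 0.3813.
The surplus seats go to P6, P1, P4, P5.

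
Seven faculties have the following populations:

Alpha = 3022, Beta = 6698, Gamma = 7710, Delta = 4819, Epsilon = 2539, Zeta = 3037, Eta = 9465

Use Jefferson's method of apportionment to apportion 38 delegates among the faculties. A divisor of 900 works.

Alpha: 3, Beta: 7, Gamma: 8, Delta: 5, Epsilon: 2, Zeta: 3, Eta: 10

With modified divisor 900: modified quotas Alpha 3.358, Beta 7.442, Gamma 8.567, Delta 5.354, Epsilon 2.821, Zeta 3.374, Eta 10.517.
Rounding down: Alpha 3, Beta 7, Gamma 8, Delta 5, Epsilon 2, Zeta 3, Eta 10 (total 38).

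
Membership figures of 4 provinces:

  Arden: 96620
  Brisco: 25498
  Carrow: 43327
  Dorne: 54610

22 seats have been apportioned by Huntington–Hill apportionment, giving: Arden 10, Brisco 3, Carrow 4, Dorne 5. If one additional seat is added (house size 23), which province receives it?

Dorne

Priority for the next seat is population ÷ (√(s·(s+1))).
Priorities: Arden 9212.356, Brisco 7360.639, Carrow 9688.212, Dorne 9970.376.
Highest priority: Dorne.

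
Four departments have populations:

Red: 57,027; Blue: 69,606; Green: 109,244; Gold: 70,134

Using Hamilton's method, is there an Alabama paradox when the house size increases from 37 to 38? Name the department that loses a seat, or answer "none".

none

At 37 seats: Red 7, Blue 8, Green 13, Gold 9.
At 38 seats: Red 7, Blue 9, Green 13, Gold 9.
No department's allocation decreased.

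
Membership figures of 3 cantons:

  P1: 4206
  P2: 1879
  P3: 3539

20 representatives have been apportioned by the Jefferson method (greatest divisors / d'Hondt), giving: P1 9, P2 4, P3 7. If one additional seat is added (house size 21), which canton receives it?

P3

Priority for the next seat is population ÷ (current seats + 1).
Priorities: P1 420.600, P2 375.800, P3 442.375.
Highest priority: P3.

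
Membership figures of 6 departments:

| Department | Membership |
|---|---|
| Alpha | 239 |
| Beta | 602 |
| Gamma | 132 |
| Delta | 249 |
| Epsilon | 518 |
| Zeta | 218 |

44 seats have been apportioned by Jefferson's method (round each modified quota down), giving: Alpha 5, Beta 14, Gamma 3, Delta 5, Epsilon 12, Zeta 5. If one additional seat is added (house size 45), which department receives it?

Delta

Priority for the next seat is population ÷ (current seats + 1).
Priorities: Alpha 39.833, Beta 40.133, Gamma 33.000, Delta 41.500, Epsilon 39.846, Zeta 36.333.
Highest priority: Delta.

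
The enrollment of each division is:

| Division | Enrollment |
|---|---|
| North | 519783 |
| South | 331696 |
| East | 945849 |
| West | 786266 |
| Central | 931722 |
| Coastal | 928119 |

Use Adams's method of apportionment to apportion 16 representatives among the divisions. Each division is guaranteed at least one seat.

Standard divisor 4443435/16 ≈ 277714.688; standard quotas: North 1.872, South 1.194, East 3.406, West 2.831, Central 3.355, Coastal 3.342.
Rounding up gives 2, 2, 4, 3, 4, 4 = 19 seats, so the divisor must be adjusted.
With modified divisor 323500: modified quotas North 1.607, South 1.025, East 2.924, West 2.430, Central 2.880, Coastal 2.869.
Rounding up: North 2, South 2, East 3, West 3, Central 3, Coastal 3 (total 16).

North=2, South=2, East=3, West=3, Central=3, Coastal=3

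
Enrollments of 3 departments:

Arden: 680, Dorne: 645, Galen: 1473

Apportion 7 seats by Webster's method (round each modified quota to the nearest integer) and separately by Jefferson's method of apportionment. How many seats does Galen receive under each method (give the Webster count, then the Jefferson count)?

Webster: Arden 2, Dorne 2, Galen 3.
Jefferson: Arden 2, Dorne 1, Galen 4.
Galen gets 3 under Webster and 4 under Jefferson.

3 and 4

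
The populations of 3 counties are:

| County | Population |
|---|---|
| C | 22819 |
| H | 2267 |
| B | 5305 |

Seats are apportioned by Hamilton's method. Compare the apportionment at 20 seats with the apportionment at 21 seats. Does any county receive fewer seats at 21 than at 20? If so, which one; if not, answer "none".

H

At 20 seats: C 15, H 2, B 3.
At 21 seats: C 16, H 1, B 4.
H drops from 2 to 1.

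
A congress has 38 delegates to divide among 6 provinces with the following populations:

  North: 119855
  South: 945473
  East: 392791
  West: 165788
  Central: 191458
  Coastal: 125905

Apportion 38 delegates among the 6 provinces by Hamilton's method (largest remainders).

North: 2, South: 19, East: 8, West: 3, Central: 4, Coastal: 2

The standard divisor is 1941270/38 ≈ 51086.053.
Standard quotas: North 2.3461, South 18.5075, East 7.6888, West 3.2453, Central 3.7478, Coastal 2.4646.
Lower quotas: North 2, South 18, East 7, West 3, Central 3, Coastal 2 (sum 35, leaving 3 seats).
Remainders in descending order: Central 0.7478, East 0.6888, South 0.5075, Coastal 0.4646, North 0.3461, West 0.2453.
Largest remainders: Central, East, South receive the extra seats.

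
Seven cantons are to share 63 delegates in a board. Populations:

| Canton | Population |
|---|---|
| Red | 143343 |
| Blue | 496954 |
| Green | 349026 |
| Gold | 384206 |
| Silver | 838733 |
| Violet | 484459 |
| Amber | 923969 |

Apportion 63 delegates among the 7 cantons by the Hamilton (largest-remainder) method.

The standard divisor is 3620690/63 ≈ 57471.27.
Standard quotas: Red 2.4942, Blue 8.6470, Green 6.0731, Gold 6.6852, Silver 14.5940, Violet 8.4296, Amber 16.0771.
Lower quotas: Red 2, Blue 8, Green 6, Gold 6, Silver 14, Violet 8, Amber 16 (sum 60, leaving 3 seats).
Remainders in descending order: Gold 0.6852, Blue 0.6470, Silver 0.5940, Red 0.4942, Violet 0.4296, Amber 0.0771, Green 0.0731.
The surplus seats go to Gold, Blue, Silver.

Red=2, Blue=9, Green=6, Gold=7, Silver=15, Violet=8, Amber=16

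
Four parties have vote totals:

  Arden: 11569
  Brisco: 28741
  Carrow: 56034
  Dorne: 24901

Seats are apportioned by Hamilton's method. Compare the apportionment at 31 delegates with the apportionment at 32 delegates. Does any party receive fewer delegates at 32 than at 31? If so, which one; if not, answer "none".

Dorne

At 31 seats: Arden 3, Brisco 7, Carrow 14, Dorne 7.
At 32 seats: Arden 3, Brisco 8, Carrow 15, Dorne 6.
Dorne drops from 7 to 6.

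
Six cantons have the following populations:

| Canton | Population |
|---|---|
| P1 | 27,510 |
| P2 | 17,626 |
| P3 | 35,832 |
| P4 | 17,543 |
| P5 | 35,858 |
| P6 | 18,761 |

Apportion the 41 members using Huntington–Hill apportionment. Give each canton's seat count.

P1: 7, P2: 5, P3: 9, P4: 5, P5: 10, P6: 5

With divisor 3778: modified quotas P1 7.282, P2 4.665, P3 9.484, P4 4.643, P5 9.491, P6 4.966.
Geometric-mean thresholds: P1 √(7·8)=7.483, P2 √(4·5)=4.472, P3 √(9·10)=9.487, P4 √(4·5)=4.472, P5 √(9·10)=9.487, P6 √(4·5)=4.472.
Each quota rounded against its threshold gives P1 7, P2 5, P3 9, P4 5, P5 10, P6 5 (total 41).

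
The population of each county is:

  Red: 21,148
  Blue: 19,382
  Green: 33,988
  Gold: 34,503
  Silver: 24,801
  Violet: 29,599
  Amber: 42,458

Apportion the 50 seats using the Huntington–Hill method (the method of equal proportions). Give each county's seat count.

With divisor 4057: modified quotas Red 5.213, Blue 4.777, Green 8.378, Gold 8.505, Silver 6.113, Violet 7.296, Amber 10.465.
Geometric-mean thresholds: Red √(5·6)=5.477, Blue √(4·5)=4.472, Green √(8·9)=8.485, Gold √(8·9)=8.485, Silver √(6·7)=6.481, Violet √(7·8)=7.483, Amber √(10·11)=10.488.
Each quota rounded against its threshold gives Red 5, Blue 5, Green 8, Gold 9, Silver 6, Violet 7, Amber 10 (total 50).

Red: 5, Blue: 5, Green: 8, Gold: 9, Silver: 6, Violet: 7, Amber: 10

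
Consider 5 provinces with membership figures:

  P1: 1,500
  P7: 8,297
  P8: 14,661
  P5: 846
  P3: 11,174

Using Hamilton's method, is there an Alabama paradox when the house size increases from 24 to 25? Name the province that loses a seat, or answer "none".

At 24 seats: P1 1, P7 5, P8 10, P5 1, P3 7.
At 25 seats: P1 1, P7 6, P8 10, P5 0, P3 8.
P5 drops from 1 to 0.

P5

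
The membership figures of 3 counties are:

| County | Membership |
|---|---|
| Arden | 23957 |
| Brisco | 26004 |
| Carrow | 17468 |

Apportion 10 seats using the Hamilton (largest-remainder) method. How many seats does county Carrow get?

3

Total 67429; standard divisor 67429/10 ≈ 6742.9.
Standard quotas: Arden 3.5529, Brisco 3.8565, Carrow 2.5906.
Lower quotas: Arden 3, Brisco 3, Carrow 2 (sum 8, leaving 2 seats).
Remainders in descending order: Brisco 0.8565, Carrow 0.5906, Arden 0.5529.
Largest remainders: Brisco, Carrow receive the extra seats.
Carrow receives 3.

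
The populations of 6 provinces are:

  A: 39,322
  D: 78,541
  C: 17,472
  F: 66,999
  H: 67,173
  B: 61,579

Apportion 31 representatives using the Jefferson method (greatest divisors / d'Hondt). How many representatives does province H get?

Standard divisor 331086/31 ≈ 10680.194; standard quotas: A 3.682, D 7.354, C 1.636, F 6.273, H 6.289, B 5.766.
Rounding down gives 3, 7, 1, 6, 6, 5 = 28 seats, so the divisor must be adjusted.
With modified divisor 9700: modified quotas A 4.054, D 8.097, C 1.801, F 6.907, H 6.925, B 6.348.
Rounding down: A 4, D 8, C 1, F 6, H 6, B 6 (total 31).
H receives 6.

6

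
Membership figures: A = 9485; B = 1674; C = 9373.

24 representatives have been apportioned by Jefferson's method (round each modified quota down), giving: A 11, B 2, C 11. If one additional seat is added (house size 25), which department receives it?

A

Priority for the next seat is population ÷ (current seats + 1).
Priorities: A 790.417, B 558.000, C 781.083.
Highest priority: A.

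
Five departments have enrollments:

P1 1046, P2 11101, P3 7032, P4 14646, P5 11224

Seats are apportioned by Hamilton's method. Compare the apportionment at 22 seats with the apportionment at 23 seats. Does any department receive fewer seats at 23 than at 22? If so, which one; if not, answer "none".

At 22 seats: P1 1, P2 5, P3 3, P4 7, P5 6.
At 23 seats: P1 0, P2 6, P3 4, P4 7, P5 6.
P1 drops from 1 to 0.

P1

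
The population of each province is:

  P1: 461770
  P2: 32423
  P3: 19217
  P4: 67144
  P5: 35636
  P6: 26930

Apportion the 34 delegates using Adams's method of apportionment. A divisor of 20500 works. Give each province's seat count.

P1 23, P2 2, P3 1, P4 4, P5 2, P6 2

With modified divisor 20500: modified quotas P1 22.525, P2 1.582, P3 0.937, P4 3.275, P5 1.738, P6 1.314.
Rounding up: P1 23, P2 2, P3 1, P4 4, P5 2, P6 2 (total 34).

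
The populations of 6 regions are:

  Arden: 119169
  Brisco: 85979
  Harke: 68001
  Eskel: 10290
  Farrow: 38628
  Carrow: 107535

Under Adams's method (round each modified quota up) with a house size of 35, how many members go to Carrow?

9

Standard divisor 429602/35 ≈ 12274.343; standard quotas: Arden 9.709, Brisco 7.005, Harke 5.540, Eskel 0.838, Farrow 3.147, Carrow 8.761.
Rounding up gives 10, 8, 6, 1, 4, 9 = 38 seats, so the divisor must be adjusted.
With modified divisor 13300: modified quotas Arden 8.960, Brisco 6.465, Harke 5.113, Eskel 0.774, Farrow 2.904, Carrow 8.085.
Rounding up: Arden 9, Brisco 7, Harke 6, Eskel 1, Farrow 3, Carrow 9 (total 35).
Carrow receives 9.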